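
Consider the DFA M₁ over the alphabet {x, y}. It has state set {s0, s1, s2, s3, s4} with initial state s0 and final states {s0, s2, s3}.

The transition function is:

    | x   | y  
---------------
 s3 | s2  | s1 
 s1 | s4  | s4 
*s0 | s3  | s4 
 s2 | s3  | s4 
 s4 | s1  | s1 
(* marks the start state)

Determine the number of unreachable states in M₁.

Exploring from s0, all states are eventually visited, so none are unreachable.

0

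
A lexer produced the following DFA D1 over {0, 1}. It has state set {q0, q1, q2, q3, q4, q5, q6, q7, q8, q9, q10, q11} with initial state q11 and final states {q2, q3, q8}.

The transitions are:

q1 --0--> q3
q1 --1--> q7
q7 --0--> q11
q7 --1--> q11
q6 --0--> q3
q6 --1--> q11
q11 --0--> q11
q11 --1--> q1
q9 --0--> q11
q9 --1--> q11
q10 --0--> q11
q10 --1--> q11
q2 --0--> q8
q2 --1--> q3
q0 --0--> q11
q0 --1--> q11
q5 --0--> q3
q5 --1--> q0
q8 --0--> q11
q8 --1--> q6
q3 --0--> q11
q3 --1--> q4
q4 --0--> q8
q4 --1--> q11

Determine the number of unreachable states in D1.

5

No path from q11 leads to q0, q2, q5, q9, q10; the other 7 states are all reachable.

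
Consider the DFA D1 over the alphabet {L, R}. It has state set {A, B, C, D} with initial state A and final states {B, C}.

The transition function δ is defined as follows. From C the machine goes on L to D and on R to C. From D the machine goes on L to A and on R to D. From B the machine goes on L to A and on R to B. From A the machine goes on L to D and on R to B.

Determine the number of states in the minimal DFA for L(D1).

Reachable states from the start: {A,B,D}. Unreachable: {C} — drop them.
Start with accepting vs non-accepting: {B} | {A,D}.
Split {A,D} by δ(·,R) → {A} and {D}.
Stable partition: {B} | {A} | {D} — 3 equivalence classes.

3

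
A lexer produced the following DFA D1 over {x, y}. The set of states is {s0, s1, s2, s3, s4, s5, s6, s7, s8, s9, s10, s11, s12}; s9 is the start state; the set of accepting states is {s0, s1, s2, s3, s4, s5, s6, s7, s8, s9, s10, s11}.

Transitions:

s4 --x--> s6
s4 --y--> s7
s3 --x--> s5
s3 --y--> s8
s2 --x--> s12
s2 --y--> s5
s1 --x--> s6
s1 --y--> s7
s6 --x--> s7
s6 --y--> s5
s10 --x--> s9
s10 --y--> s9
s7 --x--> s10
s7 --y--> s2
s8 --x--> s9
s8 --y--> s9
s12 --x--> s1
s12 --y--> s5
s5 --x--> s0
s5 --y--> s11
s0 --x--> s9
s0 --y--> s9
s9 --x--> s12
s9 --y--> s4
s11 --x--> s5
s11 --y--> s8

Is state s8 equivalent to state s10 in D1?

States {s3} cannot be reached from the start state, so discard them.
Start with accepting vs non-accepting: {s0,s1,s2,s4,s5,s6,s7,s8,s9,s10,s11} | {s12}.
Refine {s0,s1,s2,s4,s5,s6,s7,s8,s9,s10,s11} on symbol x: members go to different blocks, giving {s0,s1,s4,s5,s6,s7,s8,s10,s11} and {s2,s9}.
Split {s0,s1,s4,s5,s6,s7,s8,s10,s11} by δ(·,x) → {s1,s4,s5,s6,s7,s11} and {s0,s8,s10}.
On input x, block {s1,s4,s5,s6,s7,s11} splits into {s1,s4,s6,s11} and {s5,s7}.
On input x, block {s1,s4,s6,s11} splits into {s1,s4} and {s6,s11}.
Refine {s2,s9} on symbol y: members go to different blocks, giving {s2} and {s9}.
On input y, block {s5,s7} splits into {s5} and {s7}.
Refine {s6,s11} on symbol x: members go to different blocks, giving {s6} and {s11}.
No further refinement is possible. Final partition (9 blocks): {s1,s4} | {s12} | {s2} | {s0,s8,s10} | {s5} | {s6} | {s9} | {s7} | {s11}.
s8 and s10 lie in the same block of the stable partition, so they are equivalent — no string distinguishes them.

Yes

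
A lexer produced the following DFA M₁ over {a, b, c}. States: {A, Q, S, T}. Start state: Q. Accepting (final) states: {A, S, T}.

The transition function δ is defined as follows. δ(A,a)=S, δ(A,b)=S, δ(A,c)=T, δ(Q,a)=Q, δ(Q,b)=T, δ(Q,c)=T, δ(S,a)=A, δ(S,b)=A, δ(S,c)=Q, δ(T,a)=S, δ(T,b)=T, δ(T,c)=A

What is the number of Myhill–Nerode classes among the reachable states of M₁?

P0 = {A,S,T} | {Q}.
Refine {A,S,T} on symbol c: members go to different blocks, giving {A,T} and {S}.
On input b, block {A,T} splits into {T} and {A}.
No further refinement is possible. Final partition (4 blocks): {T} | {Q} | {S} | {A}.

4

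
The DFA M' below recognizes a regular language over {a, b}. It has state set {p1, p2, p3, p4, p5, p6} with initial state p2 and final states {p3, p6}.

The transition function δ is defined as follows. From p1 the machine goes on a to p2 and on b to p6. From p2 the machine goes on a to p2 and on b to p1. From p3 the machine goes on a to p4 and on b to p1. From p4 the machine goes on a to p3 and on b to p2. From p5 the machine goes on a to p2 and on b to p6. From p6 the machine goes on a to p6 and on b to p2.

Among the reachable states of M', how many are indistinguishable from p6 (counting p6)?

States {p3,p4,p5} cannot be reached from the start state, so discard them.
P0 = {p6} | {p1,p2}.
Split {p1,p2} by δ(·,b) → {p1} and {p2}.
The partition is now stable with 3 blocks: {p6} | {p1} | {p2}.
State p6 belongs to the block {p6}, which has 1 states.

1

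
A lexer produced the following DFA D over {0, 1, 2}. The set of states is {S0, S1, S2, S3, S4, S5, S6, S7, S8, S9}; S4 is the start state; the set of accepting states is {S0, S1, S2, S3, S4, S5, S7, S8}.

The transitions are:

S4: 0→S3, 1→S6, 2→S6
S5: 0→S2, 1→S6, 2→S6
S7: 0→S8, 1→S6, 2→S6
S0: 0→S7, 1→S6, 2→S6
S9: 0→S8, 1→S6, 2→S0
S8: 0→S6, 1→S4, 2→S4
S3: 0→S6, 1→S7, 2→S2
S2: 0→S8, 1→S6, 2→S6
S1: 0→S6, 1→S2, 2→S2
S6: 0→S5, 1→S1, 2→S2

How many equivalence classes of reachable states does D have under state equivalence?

States {S0,S9} cannot be reached from the start state, so discard them.
P0 = {S1,S2,S3,S4,S5,S7,S8} | {S6}.
On input 0, block {S1,S2,S3,S4,S5,S7,S8} splits into {S2,S4,S5,S7} and {S1,S3,S8}.
Split {S2,S4,S5,S7} by δ(·,0) → {S2,S4,S7} and {S5}.
Stable partition: {S2,S4,S7} | {S6} | {S1,S3,S8} | {S5} — 4 equivalence classes.

4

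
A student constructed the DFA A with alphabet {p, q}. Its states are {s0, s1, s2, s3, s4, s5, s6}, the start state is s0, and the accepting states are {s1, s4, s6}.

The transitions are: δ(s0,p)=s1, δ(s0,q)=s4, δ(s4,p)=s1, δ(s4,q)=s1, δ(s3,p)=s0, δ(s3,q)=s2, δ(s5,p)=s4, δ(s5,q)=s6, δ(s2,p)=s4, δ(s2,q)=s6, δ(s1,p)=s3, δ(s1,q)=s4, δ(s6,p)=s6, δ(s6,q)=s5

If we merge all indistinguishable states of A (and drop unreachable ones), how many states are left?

All states are reachable from the start state.
Start with accepting vs non-accepting: {s1,s4,s6} | {s0,s2,s3,s5}.
On input p, block {s1,s4,s6} splits into {s4,s6} and {s1}.
On input p, block {s4,s6} splits into {s4} and {s6}.
Refine {s0,s2,s3,s5} on symbol p: members go to different blocks, giving {s2,s5} and {s0} and {s3}.
Stable partition: {s4} | {s2,s5} | {s1} | {s6} | {s0} | {s3} — 6 equivalence classes.

6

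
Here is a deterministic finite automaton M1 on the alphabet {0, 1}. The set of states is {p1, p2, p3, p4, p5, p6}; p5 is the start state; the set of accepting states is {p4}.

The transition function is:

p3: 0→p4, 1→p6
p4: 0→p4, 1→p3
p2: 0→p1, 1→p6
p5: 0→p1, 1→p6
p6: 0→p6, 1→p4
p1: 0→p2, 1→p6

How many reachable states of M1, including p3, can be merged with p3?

Every state is reachable, so we keep all 6.
Initial partition by acceptance: {p4} | {p1,p2,p3,p5,p6}.
Split {p1,p2,p3,p5,p6} by δ(·,0) → {p1,p2,p5,p6} and {p3}.
Refine {p1,p2,p5,p6} on symbol 1: members go to different blocks, giving {p1,p2,p5} and {p6}.
No further refinement is possible. Final partition (4 blocks): {p4} | {p1,p2,p5} | {p3} | {p6}.
The equivalence class containing p3 is {p3}, of size 1.

1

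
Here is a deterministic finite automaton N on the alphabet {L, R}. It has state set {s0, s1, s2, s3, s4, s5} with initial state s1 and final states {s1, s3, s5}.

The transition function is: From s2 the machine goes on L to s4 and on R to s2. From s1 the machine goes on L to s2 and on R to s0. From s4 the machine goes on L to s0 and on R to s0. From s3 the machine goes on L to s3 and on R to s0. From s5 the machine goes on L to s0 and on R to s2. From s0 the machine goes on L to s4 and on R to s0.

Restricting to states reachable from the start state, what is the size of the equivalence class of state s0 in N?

States {s3,s5} cannot be reached from the start state, so discard them.
Initial partition by acceptance: {s1} | {s0,s2,s4}.
No further refinement is possible. Final partition (2 blocks): {s1} | {s0,s2,s4}.
The equivalence class containing s0 is {s0,s2,s4}, of size 3.

3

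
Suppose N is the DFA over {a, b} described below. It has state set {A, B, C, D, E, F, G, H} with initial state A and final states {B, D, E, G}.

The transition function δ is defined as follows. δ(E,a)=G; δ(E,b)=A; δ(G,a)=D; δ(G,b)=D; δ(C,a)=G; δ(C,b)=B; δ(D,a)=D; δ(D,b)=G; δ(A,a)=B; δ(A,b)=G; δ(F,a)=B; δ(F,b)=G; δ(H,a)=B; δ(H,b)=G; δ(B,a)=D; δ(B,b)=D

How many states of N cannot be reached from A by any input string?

4

Starting at A and following transitions, the reachable set is {A, B, D, G}. That leaves C, E, F, H unreachable — 4 in total.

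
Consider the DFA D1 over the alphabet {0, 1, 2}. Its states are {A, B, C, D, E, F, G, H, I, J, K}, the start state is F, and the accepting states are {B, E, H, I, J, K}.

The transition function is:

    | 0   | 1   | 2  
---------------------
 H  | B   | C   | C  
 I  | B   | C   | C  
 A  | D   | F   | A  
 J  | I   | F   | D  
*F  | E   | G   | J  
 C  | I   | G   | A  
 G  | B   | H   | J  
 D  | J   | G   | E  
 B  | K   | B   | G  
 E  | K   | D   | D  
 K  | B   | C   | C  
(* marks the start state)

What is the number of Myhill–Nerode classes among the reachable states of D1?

7

All states are reachable from the start state.
Start with accepting vs non-accepting: {B,E,H,I,J,K} | {A,C,D,F,G}.
Refine {B,E,H,I,J,K} on symbol 1: members go to different blocks, giving {E,H,I,J,K} and {B}.
On input 0, block {E,H,I,J,K} splits into {H,I,K} and {E,J}.
Split {A,C,D,F,G} by δ(·,0) → {D,F} and {A} and {C} and {G}.
The partition is now stable with 7 blocks: {H,I,K} | {D,F} | {B} | {E,J} | {A} | {C} | {G}.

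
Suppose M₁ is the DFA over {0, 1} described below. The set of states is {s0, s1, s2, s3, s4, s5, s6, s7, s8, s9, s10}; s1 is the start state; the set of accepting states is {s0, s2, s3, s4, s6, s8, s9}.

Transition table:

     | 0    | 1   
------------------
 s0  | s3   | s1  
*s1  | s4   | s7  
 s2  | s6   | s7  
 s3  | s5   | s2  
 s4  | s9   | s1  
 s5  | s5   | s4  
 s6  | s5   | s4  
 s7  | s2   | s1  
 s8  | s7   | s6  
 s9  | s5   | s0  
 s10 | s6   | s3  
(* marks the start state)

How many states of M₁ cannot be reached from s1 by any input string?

2

BFS from s1 reaches {s0, s1, s2, s3, s4, s5, s6, s7, s9}; the 2 state(s) s8, s10 are never visited.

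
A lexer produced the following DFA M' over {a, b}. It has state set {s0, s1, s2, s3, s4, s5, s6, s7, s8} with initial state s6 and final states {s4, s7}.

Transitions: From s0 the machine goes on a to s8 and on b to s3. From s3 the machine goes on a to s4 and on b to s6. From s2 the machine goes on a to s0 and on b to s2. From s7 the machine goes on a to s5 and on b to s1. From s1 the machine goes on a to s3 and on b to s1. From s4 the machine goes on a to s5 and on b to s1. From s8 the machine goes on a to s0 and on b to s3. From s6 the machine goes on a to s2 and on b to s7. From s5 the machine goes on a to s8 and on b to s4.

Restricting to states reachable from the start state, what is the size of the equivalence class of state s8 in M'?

P0 = {s4,s7} | {s0,s1,s2,s3,s5,s6,s8}.
Split {s0,s1,s2,s3,s5,s6,s8} by δ(·,a) → {s0,s1,s2,s5,s6,s8} and {s3}.
Split {s0,s1,s2,s5,s6,s8} by δ(·,a) → {s0,s2,s5,s6,s8} and {s1}.
Split {s0,s2,s5,s6,s8} by δ(·,b) → {s0,s8} and {s5,s6} and {s2}.
Split {s5,s6} by δ(·,a) → {s5} and {s6}.
The partition is now stable with 7 blocks: {s4,s7} | {s0,s8} | {s3} | {s1} | {s5} | {s2} | {s6}.
The equivalence class containing s8 is {s0,s8}, of size 2.

2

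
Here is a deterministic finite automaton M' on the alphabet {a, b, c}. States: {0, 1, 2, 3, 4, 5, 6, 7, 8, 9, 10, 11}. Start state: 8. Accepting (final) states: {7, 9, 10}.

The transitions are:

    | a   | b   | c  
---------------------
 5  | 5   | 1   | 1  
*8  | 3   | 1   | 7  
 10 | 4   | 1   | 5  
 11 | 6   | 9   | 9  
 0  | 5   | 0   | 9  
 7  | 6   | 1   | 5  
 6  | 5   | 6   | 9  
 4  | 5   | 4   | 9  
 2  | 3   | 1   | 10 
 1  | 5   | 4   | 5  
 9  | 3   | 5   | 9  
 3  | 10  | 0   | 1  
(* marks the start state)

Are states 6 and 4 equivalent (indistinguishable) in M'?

Yes

First remove the unreachable states {2,11}; 10 states remain.
Start with accepting vs non-accepting: {7,9,10} | {0,1,3,4,5,6,8}.
Refine {7,9,10} on symbol c: members go to different blocks, giving {7,10} and {9}.
Split {0,1,3,4,5,6,8} by δ(·,a) → {0,1,4,5,6,8} and {3}.
Refine {0,1,4,5,6,8} on symbol a: members go to different blocks, giving {0,1,4,5,6} and {8}.
On input c, block {0,1,4,5,6} splits into {0,4,6} and {1,5}.
On input b, block {1,5} splits into {1} and {5}.
The partition is now stable with 7 blocks: {7,10} | {0,4,6} | {9} | {3} | {8} | {1} | {5}.
6 and 4 lie in the same block of the stable partition, so they are equivalent — no string distinguishes them.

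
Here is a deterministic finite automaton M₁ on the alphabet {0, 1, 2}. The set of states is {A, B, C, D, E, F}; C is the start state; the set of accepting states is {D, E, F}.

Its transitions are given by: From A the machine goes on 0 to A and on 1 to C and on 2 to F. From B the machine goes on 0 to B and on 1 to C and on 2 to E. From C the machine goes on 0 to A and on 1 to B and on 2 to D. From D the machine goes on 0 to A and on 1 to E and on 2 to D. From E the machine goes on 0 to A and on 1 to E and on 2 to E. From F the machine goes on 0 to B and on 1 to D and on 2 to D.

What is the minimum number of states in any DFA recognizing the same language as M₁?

Start with accepting vs non-accepting: {D,E,F} | {A,B,C}.
No further refinement is possible. Final partition (2 blocks): {D,E,F} | {A,B,C}.

2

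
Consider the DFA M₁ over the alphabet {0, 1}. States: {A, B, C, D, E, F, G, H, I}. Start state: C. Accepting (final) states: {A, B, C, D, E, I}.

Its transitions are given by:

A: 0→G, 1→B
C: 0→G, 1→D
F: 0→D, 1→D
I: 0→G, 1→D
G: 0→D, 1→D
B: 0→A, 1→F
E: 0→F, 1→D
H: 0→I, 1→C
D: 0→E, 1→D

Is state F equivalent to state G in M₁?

Yes

Reachable states from the start: {C,D,E,F,G}. Unreachable: {A,B,H,I} — drop them.
Initial partition by acceptance: {C,D,E} | {F,G}.
On input 0, block {C,D,E} splits into {C,E} and {D}.
Stable partition: {C,E} | {F,G} | {D} — 3 equivalence classes.
F and G lie in the same block of the stable partition, so they are equivalent — no string distinguishes them.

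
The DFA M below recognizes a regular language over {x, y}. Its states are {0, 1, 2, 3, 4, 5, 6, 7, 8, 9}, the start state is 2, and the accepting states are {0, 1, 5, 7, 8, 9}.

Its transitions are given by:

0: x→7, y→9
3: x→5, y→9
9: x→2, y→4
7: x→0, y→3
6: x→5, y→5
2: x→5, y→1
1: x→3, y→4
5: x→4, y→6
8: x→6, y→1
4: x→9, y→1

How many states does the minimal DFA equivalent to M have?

2

Reachable states from the start: {1,2,3,4,5,6,9}. Unreachable: {0,7,8} — drop them.
P0 = {1,5,9} | {2,3,4,6}.
No further refinement is possible. Final partition (2 blocks): {1,5,9} | {2,3,4,6}.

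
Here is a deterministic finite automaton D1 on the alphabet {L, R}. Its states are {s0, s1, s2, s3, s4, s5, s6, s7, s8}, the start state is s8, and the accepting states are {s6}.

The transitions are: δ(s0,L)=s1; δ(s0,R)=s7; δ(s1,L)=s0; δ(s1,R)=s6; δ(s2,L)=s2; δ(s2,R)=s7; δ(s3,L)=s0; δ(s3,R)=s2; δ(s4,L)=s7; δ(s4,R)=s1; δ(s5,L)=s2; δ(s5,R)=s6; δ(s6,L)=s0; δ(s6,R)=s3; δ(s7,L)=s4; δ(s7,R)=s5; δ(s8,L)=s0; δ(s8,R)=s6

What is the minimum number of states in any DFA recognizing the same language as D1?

8

Every state is reachable, so we keep all 9.
P0 = {s6} | {s0,s1,s2,s3,s4,s5,s7,s8}.
On input R, block {s0,s1,s2,s3,s4,s5,s7,s8} splits into {s0,s2,s3,s4,s7} and {s1,s5,s8}.
Refine {s0,s2,s3,s4,s7} on symbol L: members go to different blocks, giving {s2,s3,s4,s7} and {s0}.
Refine {s2,s3,s4,s7} on symbol L: members go to different blocks, giving {s2,s4,s7} and {s3}.
On input R, block {s2,s4,s7} splits into {s4,s7} and {s2}.
Split {s1,s5,s8} by δ(·,L) → {s1,s8} and {s5}.
Split {s4,s7} by δ(·,R) → {s4} and {s7}.
No further refinement is possible. Final partition (8 blocks): {s6} | {s4} | {s1,s8} | {s0} | {s3} | {s2} | {s5} | {s7}.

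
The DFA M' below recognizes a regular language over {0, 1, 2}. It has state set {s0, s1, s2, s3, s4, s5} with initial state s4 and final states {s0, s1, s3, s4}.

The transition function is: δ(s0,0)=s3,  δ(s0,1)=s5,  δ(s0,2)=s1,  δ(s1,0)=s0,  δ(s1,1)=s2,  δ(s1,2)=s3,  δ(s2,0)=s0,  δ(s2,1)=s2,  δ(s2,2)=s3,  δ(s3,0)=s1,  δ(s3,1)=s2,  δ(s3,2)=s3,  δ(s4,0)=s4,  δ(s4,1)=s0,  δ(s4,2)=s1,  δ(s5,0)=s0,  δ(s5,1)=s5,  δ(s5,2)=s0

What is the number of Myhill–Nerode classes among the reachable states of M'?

3

P0 = {s0,s1,s3,s4} | {s2,s5}.
Split {s0,s1,s3,s4} by δ(·,1) → {s0,s1,s3} and {s4}.
The partition is now stable with 3 blocks: {s0,s1,s3} | {s2,s5} | {s4}.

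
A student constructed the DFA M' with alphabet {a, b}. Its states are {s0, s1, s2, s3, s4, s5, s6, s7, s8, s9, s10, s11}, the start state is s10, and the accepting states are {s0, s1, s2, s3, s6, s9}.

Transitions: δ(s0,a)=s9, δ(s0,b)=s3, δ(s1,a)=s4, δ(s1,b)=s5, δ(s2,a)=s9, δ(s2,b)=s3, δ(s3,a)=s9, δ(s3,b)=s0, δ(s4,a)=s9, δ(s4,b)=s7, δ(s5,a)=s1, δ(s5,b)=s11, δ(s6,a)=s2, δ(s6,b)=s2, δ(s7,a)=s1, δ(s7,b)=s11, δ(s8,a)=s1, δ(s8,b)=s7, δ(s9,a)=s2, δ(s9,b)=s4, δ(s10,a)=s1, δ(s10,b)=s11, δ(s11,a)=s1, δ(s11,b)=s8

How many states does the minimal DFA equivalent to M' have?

Reachable states from the start: {s0,s1,s2,s3,s4,s5,s7,s8,s9,s10,s11}. Unreachable: {s6} — drop them.
P0 = {s0,s1,s2,s3,s9} | {s4,s5,s7,s8,s10,s11}.
On input a, block {s0,s1,s2,s3,s9} splits into {s0,s2,s3,s9} and {s1}.
Refine {s0,s2,s3,s9} on symbol b: members go to different blocks, giving {s0,s2,s3} and {s9}.
On input a, block {s4,s5,s7,s8,s10,s11} splits into {s5,s7,s8,s10,s11} and {s4}.
Stable partition: {s0,s2,s3} | {s5,s7,s8,s10,s11} | {s1} | {s9} | {s4} — 5 equivalence classes.

5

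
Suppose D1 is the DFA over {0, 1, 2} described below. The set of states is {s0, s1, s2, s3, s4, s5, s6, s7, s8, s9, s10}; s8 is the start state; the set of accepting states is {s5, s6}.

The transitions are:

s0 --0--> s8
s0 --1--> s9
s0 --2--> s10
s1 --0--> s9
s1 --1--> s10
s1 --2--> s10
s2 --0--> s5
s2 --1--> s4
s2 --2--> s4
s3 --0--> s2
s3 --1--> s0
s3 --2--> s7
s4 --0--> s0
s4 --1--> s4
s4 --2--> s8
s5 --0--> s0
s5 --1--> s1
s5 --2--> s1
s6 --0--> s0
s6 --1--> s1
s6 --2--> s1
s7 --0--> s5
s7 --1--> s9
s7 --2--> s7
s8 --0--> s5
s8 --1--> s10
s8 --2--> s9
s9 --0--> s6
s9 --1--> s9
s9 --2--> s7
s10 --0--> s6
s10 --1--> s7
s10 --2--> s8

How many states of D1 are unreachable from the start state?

3

BFS from s8 reaches {s0, s1, s5, s6, s7, s8, s9, s10}; the 3 state(s) s2, s3, s4 are never visited.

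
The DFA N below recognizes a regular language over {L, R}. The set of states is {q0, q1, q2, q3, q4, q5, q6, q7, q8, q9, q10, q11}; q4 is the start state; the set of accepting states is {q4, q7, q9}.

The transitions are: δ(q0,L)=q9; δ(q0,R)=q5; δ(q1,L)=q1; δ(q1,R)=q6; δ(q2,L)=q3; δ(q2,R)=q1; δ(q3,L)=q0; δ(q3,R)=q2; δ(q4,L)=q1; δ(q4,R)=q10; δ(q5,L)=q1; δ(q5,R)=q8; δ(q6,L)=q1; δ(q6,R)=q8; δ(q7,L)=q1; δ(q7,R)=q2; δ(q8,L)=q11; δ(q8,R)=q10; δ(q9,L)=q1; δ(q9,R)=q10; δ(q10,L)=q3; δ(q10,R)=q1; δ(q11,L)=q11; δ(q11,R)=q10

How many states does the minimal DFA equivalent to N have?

States {q7} cannot be reached from the start state, so discard them.
Start with accepting vs non-accepting: {q4,q9} | {q0,q1,q2,q3,q5,q6,q8,q10,q11}.
On input L, block {q0,q1,q2,q3,q5,q6,q8,q10,q11} splits into {q1,q2,q3,q5,q6,q8,q10,q11} and {q0}.
On input L, block {q1,q2,q3,q5,q6,q8,q10,q11} splits into {q1,q2,q5,q6,q8,q10,q11} and {q3}.
Refine {q1,q2,q5,q6,q8,q10,q11} on symbol L: members go to different blocks, giving {q1,q5,q6,q8,q11} and {q2,q10}.
Refine {q1,q5,q6,q8,q11} on symbol R: members go to different blocks, giving {q1,q5,q6} and {q8,q11}.
Refine {q1,q5,q6} on symbol R: members go to different blocks, giving {q5,q6} and {q1}.
Stable partition: {q4,q9} | {q5,q6} | {q0} | {q3} | {q2,q10} | {q8,q11} | {q1} — 7 equivalence classes.

7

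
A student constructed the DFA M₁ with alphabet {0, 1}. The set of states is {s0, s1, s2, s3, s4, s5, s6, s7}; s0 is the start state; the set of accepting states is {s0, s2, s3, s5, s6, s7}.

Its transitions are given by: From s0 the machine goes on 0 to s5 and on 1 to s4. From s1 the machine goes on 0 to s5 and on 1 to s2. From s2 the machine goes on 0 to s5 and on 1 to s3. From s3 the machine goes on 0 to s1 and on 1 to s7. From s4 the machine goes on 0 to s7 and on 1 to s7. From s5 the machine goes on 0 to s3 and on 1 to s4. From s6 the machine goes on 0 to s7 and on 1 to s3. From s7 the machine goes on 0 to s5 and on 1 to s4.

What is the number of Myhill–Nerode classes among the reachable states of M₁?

6

Reachable states from the start: {s0,s1,s2,s3,s4,s5,s7}. Unreachable: {s6} — drop them.
Start with accepting vs non-accepting: {s0,s2,s3,s5,s7} | {s1,s4}.
Split {s0,s2,s3,s5,s7} by δ(·,0) → {s0,s2,s5,s7} and {s3}.
Split {s0,s2,s5,s7} by δ(·,0) → {s0,s2,s7} and {s5}.
On input 1, block {s0,s2,s7} splits into {s0,s7} and {s2}.
Refine {s1,s4} on symbol 0: members go to different blocks, giving {s1} and {s4}.
No further refinement is possible. Final partition (6 blocks): {s0,s7} | {s1} | {s3} | {s5} | {s2} | {s4}.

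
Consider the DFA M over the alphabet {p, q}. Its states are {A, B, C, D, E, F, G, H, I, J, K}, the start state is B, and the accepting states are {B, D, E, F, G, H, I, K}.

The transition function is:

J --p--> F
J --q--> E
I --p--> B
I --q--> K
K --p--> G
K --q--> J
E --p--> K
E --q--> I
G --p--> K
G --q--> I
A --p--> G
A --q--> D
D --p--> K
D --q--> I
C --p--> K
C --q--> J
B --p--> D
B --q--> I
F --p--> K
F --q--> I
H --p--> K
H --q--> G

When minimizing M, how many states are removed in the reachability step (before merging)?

Starting at B and following transitions, the reachable set is {B, D, E, F, G, I, J, K}. That leaves A, C, H unreachable — 3 in total.

3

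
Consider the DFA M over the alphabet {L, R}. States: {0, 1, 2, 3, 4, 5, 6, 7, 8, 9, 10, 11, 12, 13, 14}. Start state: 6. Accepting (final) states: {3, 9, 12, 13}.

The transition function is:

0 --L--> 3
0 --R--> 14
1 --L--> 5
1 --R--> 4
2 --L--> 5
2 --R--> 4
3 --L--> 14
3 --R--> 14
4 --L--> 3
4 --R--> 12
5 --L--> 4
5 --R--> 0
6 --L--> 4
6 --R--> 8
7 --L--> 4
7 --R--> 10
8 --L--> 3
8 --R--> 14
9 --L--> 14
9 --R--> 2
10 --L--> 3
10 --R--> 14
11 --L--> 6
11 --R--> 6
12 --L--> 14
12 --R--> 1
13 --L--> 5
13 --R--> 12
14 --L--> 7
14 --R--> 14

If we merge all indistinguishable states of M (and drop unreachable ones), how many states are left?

7

First remove the unreachable states {2,9,11,13}; 11 states remain.
P0 = {3,12} | {0,1,4,5,6,7,8,10,14}.
Split {0,1,4,5,6,7,8,10,14} by δ(·,L) → {1,5,6,7,14} and {0,4,8,10}.
On input L, block {1,5,6,7,14} splits into {5,6,7} and {1,14}.
Refine {0,4,8,10} on symbol R: members go to different blocks, giving {0,8,10} and {4}.
Refine {1,14} on symbol R: members go to different blocks, giving {1} and {14}.
Refine {3,12} on symbol R: members go to different blocks, giving {3} and {12}.
Stable partition: {3} | {5,6,7} | {0,8,10} | {1} | {4} | {14} | {12} — 7 equivalence classes.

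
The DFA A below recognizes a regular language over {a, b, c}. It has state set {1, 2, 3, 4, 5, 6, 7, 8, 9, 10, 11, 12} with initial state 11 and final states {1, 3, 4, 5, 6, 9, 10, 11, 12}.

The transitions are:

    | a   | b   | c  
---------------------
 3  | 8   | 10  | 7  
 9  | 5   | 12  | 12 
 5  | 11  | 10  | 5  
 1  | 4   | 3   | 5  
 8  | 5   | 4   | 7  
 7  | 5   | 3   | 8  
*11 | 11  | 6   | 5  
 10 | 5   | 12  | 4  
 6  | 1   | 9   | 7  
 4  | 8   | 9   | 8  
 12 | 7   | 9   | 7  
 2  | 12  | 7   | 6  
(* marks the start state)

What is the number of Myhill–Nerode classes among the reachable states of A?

Reachable states from the start: {1,3,4,5,6,7,8,9,10,11,12}. Unreachable: {2} — drop them.
P0 = {1,3,4,5,6,9,10,11,12} | {7,8}.
Split {1,3,4,5,6,9,10,11,12} by δ(·,a) → {1,5,6,9,10,11} and {3,4,12}.
Split {1,5,6,9,10,11} by δ(·,a) → {5,6,9,10,11} and {1}.
Refine {5,6,9,10,11} on symbol a: members go to different blocks, giving {5,9,10,11} and {6}.
Split {5,9,10,11} by δ(·,b) → {9,10} and {5} and {11}.
The partition is now stable with 7 blocks: {9,10} | {7,8} | {3,4,12} | {1} | {6} | {5} | {11}.

7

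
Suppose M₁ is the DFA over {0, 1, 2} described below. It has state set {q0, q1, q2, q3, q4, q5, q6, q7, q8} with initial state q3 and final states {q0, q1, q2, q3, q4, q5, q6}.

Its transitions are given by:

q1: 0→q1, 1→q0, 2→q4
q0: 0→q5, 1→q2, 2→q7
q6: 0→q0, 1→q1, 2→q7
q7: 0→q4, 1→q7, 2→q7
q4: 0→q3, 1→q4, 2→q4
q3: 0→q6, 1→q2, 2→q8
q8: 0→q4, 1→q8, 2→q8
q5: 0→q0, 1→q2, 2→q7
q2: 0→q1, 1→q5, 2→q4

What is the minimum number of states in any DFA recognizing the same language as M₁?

Every state is reachable, so we keep all 9.
P0 = {q0,q1,q2,q3,q4,q5,q6} | {q7,q8}.
Refine {q0,q1,q2,q3,q4,q5,q6} on symbol 2: members go to different blocks, giving {q0,q3,q5,q6} and {q1,q2,q4}.
On input 0, block {q1,q2,q4} splits into {q1,q2} and {q4}.
No further refinement is possible. Final partition (4 blocks): {q0,q3,q5,q6} | {q7,q8} | {q1,q2} | {q4}.

4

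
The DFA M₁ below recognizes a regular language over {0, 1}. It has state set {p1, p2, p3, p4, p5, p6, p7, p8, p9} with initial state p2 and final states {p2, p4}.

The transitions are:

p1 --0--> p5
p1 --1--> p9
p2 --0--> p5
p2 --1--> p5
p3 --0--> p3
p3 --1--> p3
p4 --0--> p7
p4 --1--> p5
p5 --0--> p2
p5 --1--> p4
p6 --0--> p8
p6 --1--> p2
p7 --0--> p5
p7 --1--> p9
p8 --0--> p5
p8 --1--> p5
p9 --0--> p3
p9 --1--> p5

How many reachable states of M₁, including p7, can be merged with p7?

1

First remove the unreachable states {p1,p6,p8}; 6 states remain.
Start with accepting vs non-accepting: {p2,p4} | {p3,p5,p7,p9}.
Refine {p3,p5,p7,p9} on symbol 0: members go to different blocks, giving {p3,p7,p9} and {p5}.
Refine {p2,p4} on symbol 0: members go to different blocks, giving {p2} and {p4}.
On input 0, block {p3,p7,p9} splits into {p3,p9} and {p7}.
Split {p3,p9} by δ(·,1) → {p3} and {p9}.
The partition is now stable with 6 blocks: {p2} | {p3} | {p5} | {p4} | {p7} | {p9}.
State p7 belongs to the block {p7}, which has 1 states.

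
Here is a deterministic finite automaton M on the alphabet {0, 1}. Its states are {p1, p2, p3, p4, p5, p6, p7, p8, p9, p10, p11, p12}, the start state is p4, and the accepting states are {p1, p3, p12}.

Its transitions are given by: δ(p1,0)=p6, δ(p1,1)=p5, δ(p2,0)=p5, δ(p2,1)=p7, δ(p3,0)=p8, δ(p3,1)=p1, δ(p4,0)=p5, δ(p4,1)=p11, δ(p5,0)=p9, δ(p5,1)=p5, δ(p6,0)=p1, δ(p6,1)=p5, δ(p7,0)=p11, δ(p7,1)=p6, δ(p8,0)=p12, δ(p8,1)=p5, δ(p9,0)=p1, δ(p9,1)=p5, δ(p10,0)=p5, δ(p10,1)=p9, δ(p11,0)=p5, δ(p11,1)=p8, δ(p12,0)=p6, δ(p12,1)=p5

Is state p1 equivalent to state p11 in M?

No

States {p2,p3,p7,p10} cannot be reached from the start state, so discard them.
P0 = {p1,p12} | {p4,p5,p6,p8,p9,p11}.
On input 0, block {p4,p5,p6,p8,p9,p11} splits into {p4,p5,p11} and {p6,p8,p9}.
Refine {p4,p5,p11} on symbol 0: members go to different blocks, giving {p4,p11} and {p5}.
On input 1, block {p4,p11} splits into {p4} and {p11}.
The partition is now stable with 5 blocks: {p1,p12} | {p4} | {p6,p8,p9} | {p5} | {p11}.
p1 and p11 end up in different blocks, so they are distinguishable. For instance, the string 'ε' is accepted from only p1.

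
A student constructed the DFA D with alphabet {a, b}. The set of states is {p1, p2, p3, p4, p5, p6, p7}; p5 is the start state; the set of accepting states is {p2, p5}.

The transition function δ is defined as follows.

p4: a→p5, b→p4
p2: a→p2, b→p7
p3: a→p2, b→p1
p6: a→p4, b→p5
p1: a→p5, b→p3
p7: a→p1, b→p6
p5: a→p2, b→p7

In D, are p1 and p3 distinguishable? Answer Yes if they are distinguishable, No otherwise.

Every state is reachable, so we keep all 7.
Initial partition by acceptance: {p2,p5} | {p1,p3,p4,p6,p7}.
On input a, block {p1,p3,p4,p6,p7} splits into {p1,p3,p4} and {p6,p7}.
On input b, block {p6,p7} splits into {p6} and {p7}.
The partition is now stable with 4 blocks: {p2,p5} | {p1,p3,p4} | {p6} | {p7}.
p1 and p3 lie in the same block of the stable partition, so they are equivalent — no string distinguishes them.

No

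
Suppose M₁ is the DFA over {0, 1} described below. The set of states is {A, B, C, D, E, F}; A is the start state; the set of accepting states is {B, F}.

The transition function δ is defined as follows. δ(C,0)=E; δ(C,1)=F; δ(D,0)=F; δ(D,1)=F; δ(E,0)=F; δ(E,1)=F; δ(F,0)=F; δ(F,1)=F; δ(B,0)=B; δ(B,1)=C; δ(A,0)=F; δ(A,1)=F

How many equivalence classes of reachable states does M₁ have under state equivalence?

Reachable states from the start: {A,F}. Unreachable: {B,C,D,E} — drop them.
P0 = {F} | {A}.
No further refinement is possible. Final partition (2 blocks): {F} | {A}.

2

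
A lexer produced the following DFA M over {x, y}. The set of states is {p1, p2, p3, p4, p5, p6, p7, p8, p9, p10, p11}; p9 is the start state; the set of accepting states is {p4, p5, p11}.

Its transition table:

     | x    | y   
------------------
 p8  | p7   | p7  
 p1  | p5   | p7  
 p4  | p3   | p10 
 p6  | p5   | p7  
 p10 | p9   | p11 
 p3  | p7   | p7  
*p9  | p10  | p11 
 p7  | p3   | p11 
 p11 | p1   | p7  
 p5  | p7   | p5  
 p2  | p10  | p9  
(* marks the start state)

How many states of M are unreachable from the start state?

4

No path from p9 leads to p2, p4, p6, p8; the other 7 states are all reachable.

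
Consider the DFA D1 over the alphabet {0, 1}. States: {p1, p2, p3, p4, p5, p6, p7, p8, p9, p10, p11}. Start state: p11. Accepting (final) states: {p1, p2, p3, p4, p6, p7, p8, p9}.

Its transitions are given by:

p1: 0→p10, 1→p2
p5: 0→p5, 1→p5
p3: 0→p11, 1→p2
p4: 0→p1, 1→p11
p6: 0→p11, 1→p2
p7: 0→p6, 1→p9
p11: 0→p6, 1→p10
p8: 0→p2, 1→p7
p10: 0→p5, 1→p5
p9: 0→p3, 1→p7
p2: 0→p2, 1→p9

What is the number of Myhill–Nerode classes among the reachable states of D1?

Reachable states from the start: {p2,p3,p5,p6,p7,p9,p10,p11}. Unreachable: {p1,p4,p8} — drop them.
Start with accepting vs non-accepting: {p2,p3,p6,p7,p9} | {p5,p10,p11}.
Refine {p2,p3,p6,p7,p9} on symbol 0: members go to different blocks, giving {p2,p7,p9} and {p3,p6}.
Refine {p2,p7,p9} on symbol 0: members go to different blocks, giving {p7,p9} and {p2}.
Refine {p5,p10,p11} on symbol 0: members go to different blocks, giving {p5,p10} and {p11}.
The partition is now stable with 5 blocks: {p7,p9} | {p5,p10} | {p3,p6} | {p2} | {p11}.

5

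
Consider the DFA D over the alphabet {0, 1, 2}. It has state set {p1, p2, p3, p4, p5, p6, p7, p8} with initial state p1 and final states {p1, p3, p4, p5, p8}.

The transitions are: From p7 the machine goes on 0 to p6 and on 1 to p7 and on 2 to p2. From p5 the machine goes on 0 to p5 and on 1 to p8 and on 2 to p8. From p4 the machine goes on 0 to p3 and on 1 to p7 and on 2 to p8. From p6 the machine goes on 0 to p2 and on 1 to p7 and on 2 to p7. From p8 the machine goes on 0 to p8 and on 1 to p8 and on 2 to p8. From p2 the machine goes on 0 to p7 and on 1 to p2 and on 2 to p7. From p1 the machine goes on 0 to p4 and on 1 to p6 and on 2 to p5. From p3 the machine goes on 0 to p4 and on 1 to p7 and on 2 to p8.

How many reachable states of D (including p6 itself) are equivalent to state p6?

3

P0 = {p1,p3,p4,p5,p8} | {p2,p6,p7}.
Refine {p1,p3,p4,p5,p8} on symbol 1: members go to different blocks, giving {p1,p3,p4} and {p5,p8}.
Stable partition: {p1,p3,p4} | {p2,p6,p7} | {p5,p8} — 3 equivalence classes.
The equivalence class containing p6 is {p2,p6,p7}, of size 3.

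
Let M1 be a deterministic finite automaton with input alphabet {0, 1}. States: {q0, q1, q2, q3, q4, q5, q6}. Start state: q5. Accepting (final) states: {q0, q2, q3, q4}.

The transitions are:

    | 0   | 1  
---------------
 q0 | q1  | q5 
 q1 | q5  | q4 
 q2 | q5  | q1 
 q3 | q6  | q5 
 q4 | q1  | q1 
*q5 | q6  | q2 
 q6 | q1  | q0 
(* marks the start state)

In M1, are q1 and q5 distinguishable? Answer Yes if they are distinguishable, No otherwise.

Reachable states from the start: {q0,q1,q2,q4,q5,q6}. Unreachable: {q3} — drop them.
Initial partition by acceptance: {q0,q2,q4} | {q1,q5,q6}.
No further refinement is possible. Final partition (2 blocks): {q0,q2,q4} | {q1,q5,q6}.
q1 and q5 lie in the same block of the stable partition, so they are equivalent — no string distinguishes them.

No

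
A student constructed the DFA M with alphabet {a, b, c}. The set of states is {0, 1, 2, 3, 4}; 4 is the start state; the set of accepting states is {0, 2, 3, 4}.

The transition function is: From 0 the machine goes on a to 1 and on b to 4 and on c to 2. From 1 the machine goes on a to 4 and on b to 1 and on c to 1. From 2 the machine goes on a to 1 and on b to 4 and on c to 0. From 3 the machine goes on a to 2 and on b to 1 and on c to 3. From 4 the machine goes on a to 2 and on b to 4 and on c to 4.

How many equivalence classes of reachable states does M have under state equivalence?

States {3} cannot be reached from the start state, so discard them.
Initial partition by acceptance: {0,2,4} | {1}.
Refine {0,2,4} on symbol a: members go to different blocks, giving {0,2} and {4}.
No further refinement is possible. Final partition (3 blocks): {0,2} | {1} | {4}.

3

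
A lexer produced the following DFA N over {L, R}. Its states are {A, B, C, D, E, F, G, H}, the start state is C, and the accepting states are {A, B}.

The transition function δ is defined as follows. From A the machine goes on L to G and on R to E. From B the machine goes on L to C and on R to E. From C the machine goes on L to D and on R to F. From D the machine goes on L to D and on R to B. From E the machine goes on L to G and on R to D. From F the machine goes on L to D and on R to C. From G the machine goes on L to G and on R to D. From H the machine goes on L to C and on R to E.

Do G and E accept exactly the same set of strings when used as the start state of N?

States {A,H} cannot be reached from the start state, so discard them.
Start with accepting vs non-accepting: {B} | {C,D,E,F,G}.
Refine {C,D,E,F,G} on symbol R: members go to different blocks, giving {C,E,F,G} and {D}.
Refine {C,E,F,G} on symbol L: members go to different blocks, giving {C,F} and {E,G}.
No further refinement is possible. Final partition (4 blocks): {B} | {C,F} | {D} | {E,G}.
G and E lie in the same block of the stable partition, so they are equivalent — no string distinguishes them.

Yes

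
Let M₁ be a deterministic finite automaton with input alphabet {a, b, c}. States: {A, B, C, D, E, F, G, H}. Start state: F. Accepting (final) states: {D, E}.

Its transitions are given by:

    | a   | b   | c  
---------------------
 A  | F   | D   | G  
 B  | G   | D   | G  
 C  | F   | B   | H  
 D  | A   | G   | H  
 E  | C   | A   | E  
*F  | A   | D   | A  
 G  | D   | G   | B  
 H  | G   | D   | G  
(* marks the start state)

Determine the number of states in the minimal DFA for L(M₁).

5

States {C,E} cannot be reached from the start state, so discard them.
Start with accepting vs non-accepting: {D} | {A,B,F,G,H}.
Split {A,B,F,G,H} by δ(·,a) → {A,B,F,H} and {G}.
Split {A,B,F,H} by δ(·,a) → {A,F} and {B,H}.
Split {A,F} by δ(·,c) → {A} and {F}.
The partition is now stable with 5 blocks: {D} | {A} | {G} | {B,H} | {F}.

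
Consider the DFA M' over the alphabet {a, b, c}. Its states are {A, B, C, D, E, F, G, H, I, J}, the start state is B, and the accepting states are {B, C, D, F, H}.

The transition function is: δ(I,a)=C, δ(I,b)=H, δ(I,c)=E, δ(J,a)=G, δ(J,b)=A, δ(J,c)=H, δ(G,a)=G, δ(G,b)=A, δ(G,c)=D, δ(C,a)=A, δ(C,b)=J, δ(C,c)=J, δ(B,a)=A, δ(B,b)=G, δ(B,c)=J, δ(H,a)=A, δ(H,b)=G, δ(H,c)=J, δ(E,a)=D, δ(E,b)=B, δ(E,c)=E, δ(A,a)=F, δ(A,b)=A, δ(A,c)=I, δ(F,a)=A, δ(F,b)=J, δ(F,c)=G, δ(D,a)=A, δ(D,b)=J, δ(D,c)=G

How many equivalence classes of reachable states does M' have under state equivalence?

P0 = {B,C,D,F,H} | {A,E,G,I,J}.
On input a, block {A,E,G,I,J} splits into {A,E,I} and {G,J}.
Split {A,E,I} by δ(·,b) → {E,I} and {A}.
Stable partition: {B,C,D,F,H} | {E,I} | {G,J} | {A} — 4 equivalence classes.

4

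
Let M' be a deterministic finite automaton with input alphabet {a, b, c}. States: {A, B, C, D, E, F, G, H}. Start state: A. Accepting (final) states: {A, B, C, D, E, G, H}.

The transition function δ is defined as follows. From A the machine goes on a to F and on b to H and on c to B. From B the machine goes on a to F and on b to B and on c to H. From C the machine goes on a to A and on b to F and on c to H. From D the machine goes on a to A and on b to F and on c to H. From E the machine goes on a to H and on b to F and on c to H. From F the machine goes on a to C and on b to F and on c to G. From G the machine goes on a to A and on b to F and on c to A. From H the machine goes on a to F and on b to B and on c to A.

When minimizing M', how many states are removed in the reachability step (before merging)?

2

Starting at A and following transitions, the reachable set is {A, B, C, F, G, H}. That leaves D, E unreachable — 2 in total.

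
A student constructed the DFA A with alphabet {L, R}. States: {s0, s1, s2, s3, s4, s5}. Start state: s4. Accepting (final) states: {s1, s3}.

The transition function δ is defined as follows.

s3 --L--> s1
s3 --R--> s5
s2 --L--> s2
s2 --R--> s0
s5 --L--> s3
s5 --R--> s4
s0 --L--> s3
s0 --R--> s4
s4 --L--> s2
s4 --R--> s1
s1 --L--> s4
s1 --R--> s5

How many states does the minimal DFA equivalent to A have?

5

Every state is reachable, so we keep all 6.
P0 = {s1,s3} | {s0,s2,s4,s5}.
Refine {s1,s3} on symbol L: members go to different blocks, giving {s1} and {s3}.
On input L, block {s0,s2,s4,s5} splits into {s0,s5} and {s2,s4}.
On input R, block {s2,s4} splits into {s2} and {s4}.
No further refinement is possible. Final partition (5 blocks): {s1} | {s0,s5} | {s3} | {s2} | {s4}.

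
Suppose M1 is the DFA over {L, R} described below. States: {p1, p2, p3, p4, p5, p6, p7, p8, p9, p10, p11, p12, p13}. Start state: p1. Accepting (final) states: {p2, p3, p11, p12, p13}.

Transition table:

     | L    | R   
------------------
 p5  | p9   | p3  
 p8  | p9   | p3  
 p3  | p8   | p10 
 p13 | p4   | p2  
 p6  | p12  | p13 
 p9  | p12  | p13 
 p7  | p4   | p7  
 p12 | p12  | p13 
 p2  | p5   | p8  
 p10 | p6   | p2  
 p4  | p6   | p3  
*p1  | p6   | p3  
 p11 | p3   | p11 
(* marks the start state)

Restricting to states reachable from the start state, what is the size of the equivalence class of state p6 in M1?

2

Reachable states from the start: {p1,p2,p3,p4,p5,p6,p8,p9,p10,p12,p13}. Unreachable: {p7,p11} — drop them.
P0 = {p2,p3,p12,p13} | {p1,p4,p5,p6,p8,p9,p10}.
On input L, block {p2,p3,p12,p13} splits into {p2,p3,p13} and {p12}.
Refine {p2,p3,p13} on symbol R: members go to different blocks, giving {p2,p3} and {p13}.
On input L, block {p1,p4,p5,p6,p8,p9,p10} splits into {p1,p4,p5,p8,p10} and {p6,p9}.
The partition is now stable with 5 blocks: {p2,p3} | {p1,p4,p5,p8,p10} | {p12} | {p13} | {p6,p9}.
The equivalence class containing p6 is {p6,p9}, of size 2.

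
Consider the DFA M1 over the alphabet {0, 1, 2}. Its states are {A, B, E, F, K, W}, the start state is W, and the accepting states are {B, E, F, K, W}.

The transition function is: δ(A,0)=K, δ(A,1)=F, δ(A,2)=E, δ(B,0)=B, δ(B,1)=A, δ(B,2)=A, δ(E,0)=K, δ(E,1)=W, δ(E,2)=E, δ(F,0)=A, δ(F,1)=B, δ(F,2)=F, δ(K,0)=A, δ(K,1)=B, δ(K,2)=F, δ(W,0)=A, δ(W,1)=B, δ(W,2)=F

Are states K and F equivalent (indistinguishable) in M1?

Yes

Every state is reachable, so we keep all 6.
P0 = {B,E,F,K,W} | {A}.
Refine {B,E,F,K,W} on symbol 0: members go to different blocks, giving {F,K,W} and {B,E}.
On input 0, block {B,E} splits into {E} and {B}.
The partition is now stable with 4 blocks: {F,K,W} | {A} | {E} | {B}.
K and F lie in the same block of the stable partition, so they are equivalent — no string distinguishes them.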